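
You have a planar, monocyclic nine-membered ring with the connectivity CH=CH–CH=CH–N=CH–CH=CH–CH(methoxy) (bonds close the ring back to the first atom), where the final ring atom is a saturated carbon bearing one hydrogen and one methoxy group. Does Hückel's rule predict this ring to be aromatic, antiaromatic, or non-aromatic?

The CH(methoxy) carbon is saturated: that saturated carbon is sp³ and has no p orbital in the ring π system. Conjugation is not continuous around the ring.
A ring that is not fully conjugated cannot be aromatic or antiaromatic regardless of its π-electron count.

Non-aromatic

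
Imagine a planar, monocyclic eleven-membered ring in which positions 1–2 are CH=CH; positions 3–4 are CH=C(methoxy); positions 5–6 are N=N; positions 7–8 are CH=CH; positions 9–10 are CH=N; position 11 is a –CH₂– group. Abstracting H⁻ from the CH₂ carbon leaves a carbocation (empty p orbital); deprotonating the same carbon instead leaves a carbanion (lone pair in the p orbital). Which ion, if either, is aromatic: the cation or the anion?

Both ions have a continuous loop of p orbitals — each ring atom is sp².
Cation: 5 × 2 + 0 = 10 π electrons → 4(2)+2, aromatic.
Anion: 5 × 2 + 2 = 12 π electrons → 4(3), antiaromatic.

The cation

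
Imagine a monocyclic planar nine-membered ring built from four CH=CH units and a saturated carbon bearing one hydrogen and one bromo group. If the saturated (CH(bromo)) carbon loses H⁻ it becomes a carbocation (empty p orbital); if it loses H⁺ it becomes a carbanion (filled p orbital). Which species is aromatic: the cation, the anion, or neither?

The anion

In either ion the ring is fully conjugated: every atom, including the new sp² carbon, supplies a p orbital.
Cation: 4 × 2 + 0 = 8 π electrons → 4(2), antiaromatic.
Anion: 4 × 2 + 2 = 10 π electrons → 4(2)+2, aromatic.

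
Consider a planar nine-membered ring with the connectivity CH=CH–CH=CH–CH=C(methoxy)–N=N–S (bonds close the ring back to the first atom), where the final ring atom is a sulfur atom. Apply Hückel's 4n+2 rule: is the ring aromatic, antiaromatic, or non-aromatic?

Aromatic

Every ring atom contributes a p orbital perpendicular to the ring (every atom in a ring double bond is sp² and brings one electron to the p orbital; each =N– nitrogen is pyridine-type (lone pair in the sp² plane, one electron in the p orbital); the sulfur donates one lone pair from its p orbital), so the π system is cyclic and fully conjugated.
Adding the contributions, 4 × 2 = 8 from the double-bond units + 2 from the S atom = 10.
That gives a 4n+2 count (10, n = 2).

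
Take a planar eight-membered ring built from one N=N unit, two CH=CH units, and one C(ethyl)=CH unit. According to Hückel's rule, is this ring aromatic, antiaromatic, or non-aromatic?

The p orbitals form a continuous loop: each doubly-bonded ring atom is sp² with one p-orbital electron; each =N– nitrogen is pyridine-type (lone pair in the sp² plane, one electron in the p orbital). The ring is fully conjugated.
Tallying contributions gives 4 × 2 = 8 from the 4 double-bond units.
With 8 = 4·2 π electrons, Hückel's rule classifies the planar ring as antiaromatic.

Antiaromatic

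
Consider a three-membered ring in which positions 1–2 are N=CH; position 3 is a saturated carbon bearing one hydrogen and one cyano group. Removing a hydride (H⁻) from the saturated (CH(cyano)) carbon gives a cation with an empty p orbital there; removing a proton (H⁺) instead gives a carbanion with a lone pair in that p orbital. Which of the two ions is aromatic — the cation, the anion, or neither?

Once that carbon is sp², every ring atom has a p orbital and both ions are fully conjugated.
Cation: 1 × 2 + 0 = 2 π electrons → 4(0)+2, aromatic.
Anion: 1 × 2 + 2 = 4 π electrons → 4(1), antiaromatic.

The cation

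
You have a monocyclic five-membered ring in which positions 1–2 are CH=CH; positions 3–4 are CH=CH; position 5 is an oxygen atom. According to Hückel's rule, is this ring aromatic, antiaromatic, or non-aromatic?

All ring atoms are sp² and supply a p orbital to the ring (each doubly-bonded ring atom is sp² with one p-orbital electron; the oxygen donates one lone pair from its p orbital); the conjugation is uninterrupted.
Tallying contributions gives 2 × 2 = 4 from the double-bond units + 2 from the O atom = 6.
With 6 π electrons (n = 1), the Hückel 4n+2 condition holds.
(The species described is furan.)

Aromatic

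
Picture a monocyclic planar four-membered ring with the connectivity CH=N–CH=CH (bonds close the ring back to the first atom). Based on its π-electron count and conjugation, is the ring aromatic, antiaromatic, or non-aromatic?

Antiaromatic

Check conjugation: the double-bond atoms are sp², each contributing one p electron; each =N– nitrogen is pyridine-type (lone pair in the sp² plane, one electron in the p orbital) — every position has a p orbital, so the cyclic π system is continuous.
Tallying contributions gives 2 × 2 = 4 from the 2 double-bond units.
4 = 4(1); a planar, fully conjugated 4n system is antiaromatic.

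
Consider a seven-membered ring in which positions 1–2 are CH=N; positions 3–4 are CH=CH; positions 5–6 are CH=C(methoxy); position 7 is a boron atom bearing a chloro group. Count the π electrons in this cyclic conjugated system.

6

Check conjugation: every atom in a ring double bond is sp² and brings one electron to the p orbital; the doubly-bonded nitrogens are pyridine-type — their lone pairs lie in the ring plane, leaving one electron in the p orbital; the boron has an empty p orbital — every position has a p orbital, so the cyclic π system is continuous.
Tallying contributions gives 3 × 2 = 6 from the double-bond units + 0 from the B(chloro) atom = 6.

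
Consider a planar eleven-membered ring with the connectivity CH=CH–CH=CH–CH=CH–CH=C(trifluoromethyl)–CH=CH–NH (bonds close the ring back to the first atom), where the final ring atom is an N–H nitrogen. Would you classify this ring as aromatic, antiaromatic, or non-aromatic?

The p orbitals form a continuous loop: every atom in a ring double bond is sp² and brings one electron to the p orbital; the pyrrole-type nitrogen donates its lone pair from the p orbital. The ring is fully conjugated.
Tallying contributions gives 5 × 2 = 10 from the double-bond units + 2 from the NH atom = 12.
12 = 4(3); a planar, fully conjugated 4n system is antiaromatic.

Antiaromatic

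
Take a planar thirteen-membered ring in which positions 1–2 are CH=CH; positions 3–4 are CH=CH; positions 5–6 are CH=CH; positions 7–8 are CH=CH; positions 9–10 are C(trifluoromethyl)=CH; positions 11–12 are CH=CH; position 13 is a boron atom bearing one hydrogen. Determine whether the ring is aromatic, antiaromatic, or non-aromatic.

Antiaromatic

The p orbitals form a continuous loop: every atom in a ring double bond is sp² and brings one electron to the p orbital; the boron has an empty p orbital. The ring is fully conjugated.
Tallying contributions gives 6 × 2 = 12 from the double-bond units + 0 from the BH atom = 12.
12 is a 4n count (n = 3), so the planar conjugated ring is antiaromatic.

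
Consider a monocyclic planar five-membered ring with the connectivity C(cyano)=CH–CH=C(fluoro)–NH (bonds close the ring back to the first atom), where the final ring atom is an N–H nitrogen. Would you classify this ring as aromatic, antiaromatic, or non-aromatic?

Every ring atom contributes a p orbital perpendicular to the ring (every atom in a ring double bond is sp² and brings one electron to the p orbital; the pyrrole-type nitrogen donates its lone pair from the p orbital), so the π system is cyclic and fully conjugated.
π-electron count: 2 × 2 = 4 from the double-bond units + 2 from the NH atom = 6.
With 6 π electrons (n = 1), the Hückel 4n+2 condition holds.

Aromatic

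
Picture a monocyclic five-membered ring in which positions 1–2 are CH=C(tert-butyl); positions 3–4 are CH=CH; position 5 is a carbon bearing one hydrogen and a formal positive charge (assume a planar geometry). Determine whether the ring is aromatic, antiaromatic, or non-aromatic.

Antiaromatic

Every ring atom contributes a p orbital perpendicular to the ring (each doubly-bonded ring atom is sp² with one p-orbital electron; the carbocation has an empty p orbital), so the π system is cyclic and fully conjugated.
Tallying contributions gives 2 × 2 = 4 from the double-bond units + 0 from the CH(+) atom = 4.
4 is a 4n count (n = 1), so the planar conjugated ring is antiaromatic.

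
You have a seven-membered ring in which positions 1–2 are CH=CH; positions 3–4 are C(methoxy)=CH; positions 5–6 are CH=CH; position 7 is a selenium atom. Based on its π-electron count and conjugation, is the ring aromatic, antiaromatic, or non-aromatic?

Antiaromatic

Check conjugation: each doubly-bonded ring atom is sp² with one p-orbital electron; the selenium donates one lone pair from its p orbital — every position has a p orbital, so the cyclic π system is continuous.
Tallying contributions gives 3 × 2 = 6 from the double-bond units + 2 from the Se atom = 8.
With 8 = 4·2 π electrons, Hückel's rule classifies the planar ring as antiaromatic.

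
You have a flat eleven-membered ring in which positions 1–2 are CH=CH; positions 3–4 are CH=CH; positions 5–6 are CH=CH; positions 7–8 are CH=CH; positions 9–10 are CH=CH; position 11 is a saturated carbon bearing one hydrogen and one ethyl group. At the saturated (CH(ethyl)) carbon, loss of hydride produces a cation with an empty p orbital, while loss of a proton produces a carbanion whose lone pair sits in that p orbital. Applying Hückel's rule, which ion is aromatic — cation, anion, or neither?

The cation

Once that carbon is sp², every ring atom has a p orbital and both ions are fully conjugated.
Cation: 5 × 2 + 0 = 10 π electrons → 4(2)+2, aromatic.
Anion: 5 × 2 + 2 = 12 π electrons → 4(3), antiaromatic.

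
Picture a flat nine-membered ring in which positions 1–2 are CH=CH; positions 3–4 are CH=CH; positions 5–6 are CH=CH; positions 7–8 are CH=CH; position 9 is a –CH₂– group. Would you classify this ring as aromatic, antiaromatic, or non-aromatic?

Non-aromatic

Because the tetrahedral CH₂ carbon is sp³ and has no p orbital in the ring π system at the CH2 position, the π system cannot extend all the way around the ring.
Hückel's rule only applies to fully conjugated rings, so this one is simply non-aromatic.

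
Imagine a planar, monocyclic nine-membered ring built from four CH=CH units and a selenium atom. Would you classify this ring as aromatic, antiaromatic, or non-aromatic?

Every ring atom contributes a p orbital perpendicular to the ring (the double-bond atoms are sp², each contributing one p electron; the selenium donates one lone pair from its p orbital), so the π system is cyclic and fully conjugated.
Counting π electrons: 4 × 2 = 8 from the double-bond units + 2 from the Se atom = 10.
That gives a 4n+2 count (10, n = 2).

Aromatic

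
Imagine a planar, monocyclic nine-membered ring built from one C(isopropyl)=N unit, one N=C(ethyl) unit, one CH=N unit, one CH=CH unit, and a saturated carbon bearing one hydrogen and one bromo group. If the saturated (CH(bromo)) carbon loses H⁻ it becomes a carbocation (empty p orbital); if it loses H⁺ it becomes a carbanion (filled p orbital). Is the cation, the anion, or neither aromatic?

The anion

In either ion the ring is fully conjugated: every atom, including the new sp² carbon, supplies a p orbital.
Cation: 4 × 2 + 0 = 8 π electrons → 4(2), antiaromatic.
Anion: 4 × 2 + 2 = 10 π electrons → 4(2)+2, aromatic.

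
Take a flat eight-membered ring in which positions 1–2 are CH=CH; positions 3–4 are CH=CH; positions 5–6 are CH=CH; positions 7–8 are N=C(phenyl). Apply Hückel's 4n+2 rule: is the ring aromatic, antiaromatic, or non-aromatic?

Antiaromatic

Every ring atom contributes a p orbital perpendicular to the ring (the double-bond atoms are sp², each contributing one p electron; each =N– nitrogen is pyridine-type (lone pair in the sp² plane, one electron in the p orbital)), so the π system is cyclic and fully conjugated.
Adding the contributions, 4 × 2 = 8 from the 4 double-bond units.
8 is a 4n count (n = 2), so the planar conjugated ring is antiaromatic.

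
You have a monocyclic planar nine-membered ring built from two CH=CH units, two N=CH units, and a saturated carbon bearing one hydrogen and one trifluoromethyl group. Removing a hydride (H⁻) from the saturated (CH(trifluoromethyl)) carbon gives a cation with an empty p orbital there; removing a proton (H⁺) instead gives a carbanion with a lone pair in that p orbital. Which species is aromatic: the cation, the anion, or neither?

The anion

In either ion the ring is fully conjugated: every atom, including the new sp² carbon, supplies a p orbital.
Cation: 4 × 2 + 0 = 8 π electrons → 4(2), antiaromatic.
Anion: 4 × 2 + 2 = 10 π electrons → 4(2)+2, aromatic.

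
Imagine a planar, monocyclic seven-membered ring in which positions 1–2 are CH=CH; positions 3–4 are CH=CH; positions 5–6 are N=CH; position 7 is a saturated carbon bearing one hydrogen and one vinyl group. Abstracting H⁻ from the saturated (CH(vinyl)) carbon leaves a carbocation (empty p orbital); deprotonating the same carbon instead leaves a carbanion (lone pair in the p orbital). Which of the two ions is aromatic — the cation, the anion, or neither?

In either ion the ring is fully conjugated: every atom, including the new sp² carbon, supplies a p orbital.
Cation: 3 × 2 + 0 = 6 π electrons → 4(1)+2, aromatic.
Anion: 3 × 2 + 2 = 8 π electrons → 4(2), antiaromatic.

The cation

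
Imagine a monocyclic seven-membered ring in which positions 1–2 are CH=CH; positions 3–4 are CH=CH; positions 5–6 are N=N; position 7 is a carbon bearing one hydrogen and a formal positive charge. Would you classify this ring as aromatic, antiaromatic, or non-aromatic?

Aromatic

The p orbitals form a continuous loop: each doubly-bonded ring atom is sp² with one p-orbital electron; each =N– nitrogen is pyridine-type (lone pair in the sp² plane, one electron in the p orbital); the carbocation has an empty p orbital. The ring is fully conjugated.
π-electron count: 3 × 2 = 6 from the double-bond units + 0 from the CH(+) atom = 6.
That gives a 4n+2 count (6, n = 1).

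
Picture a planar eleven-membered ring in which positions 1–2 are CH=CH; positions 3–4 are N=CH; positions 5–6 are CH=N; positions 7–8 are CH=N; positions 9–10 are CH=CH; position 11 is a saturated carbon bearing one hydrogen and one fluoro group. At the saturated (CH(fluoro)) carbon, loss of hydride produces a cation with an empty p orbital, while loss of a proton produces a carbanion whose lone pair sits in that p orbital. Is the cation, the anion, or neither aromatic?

The cation

Once that carbon is sp², every ring atom has a p orbital and both ions are fully conjugated.
Cation: 5 × 2 + 0 = 10 π electrons → 4(2)+2, aromatic.
Anion: 5 × 2 + 2 = 12 π electrons → 4(3), antiaromatic.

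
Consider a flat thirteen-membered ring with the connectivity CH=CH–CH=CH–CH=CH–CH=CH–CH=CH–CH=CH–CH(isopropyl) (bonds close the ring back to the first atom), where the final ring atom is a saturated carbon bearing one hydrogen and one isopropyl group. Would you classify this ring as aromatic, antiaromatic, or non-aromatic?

Non-aromatic

The CH(isopropyl) carbon is saturated: that saturated carbon is sp³ and has no p orbital in the ring π system. Conjugation is not continuous around the ring.
Broken conjugation rules out both aromaticity and antiaromaticity.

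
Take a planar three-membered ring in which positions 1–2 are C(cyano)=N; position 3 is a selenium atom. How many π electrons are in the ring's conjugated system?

Every ring atom contributes a p orbital perpendicular to the ring (each doubly-bonded ring atom is sp² with one p-orbital electron; the doubly-bonded nitrogens are pyridine-type — their lone pairs lie in the ring plane, leaving one electron in the p orbital; the selenium donates one lone pair from its p orbital), so the π system is cyclic and fully conjugated.
Tallying contributions gives 1 × 2 = 2 from the double-bond unit + 2 from the Se atom = 4.

4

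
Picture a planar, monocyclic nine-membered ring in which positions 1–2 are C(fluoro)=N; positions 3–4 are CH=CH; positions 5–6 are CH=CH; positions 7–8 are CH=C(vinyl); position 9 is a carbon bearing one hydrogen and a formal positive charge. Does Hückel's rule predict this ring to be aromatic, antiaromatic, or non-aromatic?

The p orbitals form a continuous loop: each doubly-bonded ring atom is sp² with one p-orbital electron; each =N– nitrogen is pyridine-type (lone pair in the sp² plane, one electron in the p orbital); the carbocation has an empty p orbital. The ring is fully conjugated.
Tallying contributions gives 4 × 2 = 8 from the double-bond units + 0 from the CH(+) atom = 8.
8 = 4(2); a planar, fully conjugated 4n system is antiaromatic.

Antiaromatic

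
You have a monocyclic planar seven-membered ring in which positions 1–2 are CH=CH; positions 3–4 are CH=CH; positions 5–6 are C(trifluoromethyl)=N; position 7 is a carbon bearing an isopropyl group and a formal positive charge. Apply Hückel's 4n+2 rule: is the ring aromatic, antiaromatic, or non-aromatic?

Aromatic

The p orbitals form a continuous loop: every atom in a ring double bond is sp² and brings one electron to the p orbital; the doubly-bonded nitrogens are pyridine-type — their lone pairs lie in the ring plane, leaving one electron in the p orbital; the carbocation has an empty p orbital. The ring is fully conjugated.
Counting π electrons: 3 × 2 = 6 from the double-bond units + 0 from the C(isopropyl)(+) atom = 6.
Since 6 = 4·1 + 2, the ring meets the 4n+2 criterion.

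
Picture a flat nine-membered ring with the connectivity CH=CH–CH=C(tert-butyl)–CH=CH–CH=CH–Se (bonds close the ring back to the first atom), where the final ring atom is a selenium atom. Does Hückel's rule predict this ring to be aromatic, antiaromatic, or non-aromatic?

Aromatic

The p orbitals form a continuous loop: every atom in a ring double bond is sp² and brings one electron to the p orbital; the selenium donates one lone pair from its p orbital. The ring is fully conjugated.
Tallying contributions gives 4 × 2 = 8 from the double-bond units + 2 from the Se atom = 10.
That gives a 4n+2 count (10, n = 2).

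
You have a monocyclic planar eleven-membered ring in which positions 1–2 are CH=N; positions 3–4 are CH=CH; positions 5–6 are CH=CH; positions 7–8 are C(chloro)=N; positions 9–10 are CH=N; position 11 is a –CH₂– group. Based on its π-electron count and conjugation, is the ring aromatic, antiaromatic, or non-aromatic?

Because the tetrahedral CH₂ carbon is sp³ and has no p orbital in the ring π system at the CH2 position, the π system cannot extend all the way around the ring.
Broken conjugation rules out both aromaticity and antiaromaticity.

Non-aromatic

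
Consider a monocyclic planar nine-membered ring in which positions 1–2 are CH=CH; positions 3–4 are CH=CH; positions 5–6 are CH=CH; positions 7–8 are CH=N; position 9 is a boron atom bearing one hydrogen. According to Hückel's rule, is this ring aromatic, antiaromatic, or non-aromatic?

Antiaromatic

The p orbitals form a continuous loop: the double-bond atoms are sp², each contributing one p electron; each sp² =N– keeps its lone pair in-plane and puts one electron into the π system; the boron has an empty p orbital. The ring is fully conjugated.
Counting π electrons: 4 × 2 = 8 from the double-bond units + 0 from the BH atom = 8.
8 is a 4n count (n = 2), so the planar conjugated ring is antiaromatic.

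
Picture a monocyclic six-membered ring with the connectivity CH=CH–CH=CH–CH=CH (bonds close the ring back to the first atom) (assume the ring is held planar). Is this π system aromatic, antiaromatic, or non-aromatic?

Aromatic

Check conjugation: each doubly-bonded ring atom is sp² with one p-orbital electron — every position has a p orbital, so the cyclic π system is continuous.
Adding the contributions, 3 × 2 = 6 from the 3 double-bond units.
With 6 π electrons (n = 1), the Hückel 4n+2 condition holds.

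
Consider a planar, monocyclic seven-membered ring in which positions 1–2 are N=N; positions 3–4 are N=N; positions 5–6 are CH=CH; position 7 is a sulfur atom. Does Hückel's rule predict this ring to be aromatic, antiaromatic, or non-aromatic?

All ring atoms are sp² and supply a p orbital to the ring (each doubly-bonded ring atom is sp² with one p-orbital electron; each =N– nitrogen is pyridine-type (lone pair in the sp² plane, one electron in the p orbital); the sulfur donates one lone pair from its p orbital); the conjugation is uninterrupted.
Adding the contributions, 3 × 2 = 6 from the double-bond units + 2 from the S atom = 8.
8 is a 4n count (n = 2), so the planar conjugated ring is antiaromatic.

Antiaromatic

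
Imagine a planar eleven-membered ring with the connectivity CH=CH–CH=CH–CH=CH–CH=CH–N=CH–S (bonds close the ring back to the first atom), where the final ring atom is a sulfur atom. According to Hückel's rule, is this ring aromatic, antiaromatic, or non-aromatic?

All ring atoms are sp² and supply a p orbital to the ring (each doubly-bonded ring atom is sp² with one p-orbital electron; each =N– nitrogen is pyridine-type (lone pair in the sp² plane, one electron in the p orbital); the sulfur donates one lone pair from its p orbital); the conjugation is uninterrupted.
Tallying contributions gives 5 × 2 = 10 from the double-bond units + 2 from the S atom = 12.
12 = 4(3); a planar, fully conjugated 4n system is antiaromatic.

Antiaromatic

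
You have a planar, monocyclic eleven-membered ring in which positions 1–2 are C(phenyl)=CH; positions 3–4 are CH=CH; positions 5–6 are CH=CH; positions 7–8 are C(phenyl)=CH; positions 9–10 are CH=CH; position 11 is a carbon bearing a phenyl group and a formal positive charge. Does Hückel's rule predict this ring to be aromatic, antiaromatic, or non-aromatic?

Aromatic

Check conjugation: each doubly-bonded ring atom is sp² with one p-orbital electron; the carbocation has an empty p orbital — every position has a p orbital, so the cyclic π system is continuous.
π-electron count: 5 × 2 = 10 from the double-bond units + 0 from the C(phenyl)(+) atom = 10.
10 = 4(2) + 2, which satisfies Hückel's 4n+2 rule.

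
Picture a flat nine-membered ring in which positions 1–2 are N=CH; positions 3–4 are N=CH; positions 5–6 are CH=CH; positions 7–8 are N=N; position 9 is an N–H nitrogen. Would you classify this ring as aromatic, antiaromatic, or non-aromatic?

Aromatic

The p orbitals form a continuous loop: every atom in a ring double bond is sp² and brings one electron to the p orbital; the doubly-bonded nitrogens are pyridine-type — their lone pairs lie in the ring plane, leaving one electron in the p orbital; the pyrrole-type nitrogen donates its lone pair from the p orbital. The ring is fully conjugated.
Tallying contributions gives 4 × 2 = 8 from the double-bond units + 2 from the NH atom = 10.
With 10 π electrons (n = 2), the Hückel 4n+2 condition holds.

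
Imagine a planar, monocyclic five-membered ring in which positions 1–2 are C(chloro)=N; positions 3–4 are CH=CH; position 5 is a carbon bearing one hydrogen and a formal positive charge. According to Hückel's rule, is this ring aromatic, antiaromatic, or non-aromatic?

Antiaromatic

All ring atoms are sp² and supply a p orbital to the ring (every atom in a ring double bond is sp² and brings one electron to the p orbital; each =N– nitrogen is pyridine-type (lone pair in the sp² plane, one electron in the p orbital); the carbocation has an empty p orbital); the conjugation is uninterrupted.
Adding the contributions, 2 × 2 = 4 from the double-bond units + 0 from the CH(+) atom = 4.
4 is a 4n count (n = 1), so the planar conjugated ring is antiaromatic.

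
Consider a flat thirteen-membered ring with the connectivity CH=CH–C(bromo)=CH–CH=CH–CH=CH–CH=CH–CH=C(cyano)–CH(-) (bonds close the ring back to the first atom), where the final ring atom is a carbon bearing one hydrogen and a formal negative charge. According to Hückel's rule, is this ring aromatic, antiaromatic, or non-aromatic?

Aromatic

The p orbitals form a continuous loop: each doubly-bonded ring atom is sp² with one p-orbital electron; the carbanion's lone pair occupies the p orbital. The ring is fully conjugated.
Tallying contributions gives 6 × 2 = 12 from the double-bond units + 2 from the CH(-) atom = 14.
With 14 π electrons (n = 3), the Hückel 4n+2 condition holds.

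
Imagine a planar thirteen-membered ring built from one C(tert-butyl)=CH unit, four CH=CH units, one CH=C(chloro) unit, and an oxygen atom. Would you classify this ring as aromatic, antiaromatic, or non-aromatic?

Every ring atom contributes a p orbital perpendicular to the ring (each doubly-bonded ring atom is sp² with one p-orbital electron; the oxygen donates one lone pair from its p orbital), so the π system is cyclic and fully conjugated.
π-electron count: 6 × 2 = 12 from the double-bond units + 2 from the O atom = 14.
With 14 π electrons (n = 3), the Hückel 4n+2 condition holds.

Aromatic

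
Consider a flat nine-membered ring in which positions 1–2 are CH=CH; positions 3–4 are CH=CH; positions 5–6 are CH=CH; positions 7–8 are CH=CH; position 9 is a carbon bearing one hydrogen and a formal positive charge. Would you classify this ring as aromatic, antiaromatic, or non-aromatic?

Antiaromatic

The p orbitals form a continuous loop: the double-bond atoms are sp², each contributing one p electron; the carbocation has an empty p orbital. The ring is fully conjugated.
Tallying contributions gives 4 × 2 = 8 from the double-bond units + 0 from the CH(+) atom = 8.
With 8 = 4·2 π electrons, Hückel's rule classifies the planar ring as antiaromatic.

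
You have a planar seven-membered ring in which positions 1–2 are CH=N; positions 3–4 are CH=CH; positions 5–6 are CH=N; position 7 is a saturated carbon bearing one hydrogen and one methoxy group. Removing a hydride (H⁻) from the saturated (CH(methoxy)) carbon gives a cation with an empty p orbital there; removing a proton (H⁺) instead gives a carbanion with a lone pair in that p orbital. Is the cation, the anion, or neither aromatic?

The cation

In both ions every ring atom is sp² and contributes a p orbital, so both rings are fully conjugated.
Cation: 3 × 2 + 0 = 6 π electrons → 4(1)+2, aromatic.
Anion: 3 × 2 + 2 = 8 π electrons → 4(2), antiaromatic.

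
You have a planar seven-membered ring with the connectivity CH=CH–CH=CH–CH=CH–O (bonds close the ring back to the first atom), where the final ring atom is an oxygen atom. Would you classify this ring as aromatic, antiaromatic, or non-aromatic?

All ring atoms are sp² and supply a p orbital to the ring (every atom in a ring double bond is sp² and brings one electron to the p orbital; the oxygen donates one lone pair from its p orbital); the conjugation is uninterrupted.
Tallying contributions gives 3 × 2 = 6 from the double-bond units + 2 from the O atom = 8.
With 8 = 4·2 π electrons, Hückel's rule classifies the planar ring as antiaromatic.

Antiaromatic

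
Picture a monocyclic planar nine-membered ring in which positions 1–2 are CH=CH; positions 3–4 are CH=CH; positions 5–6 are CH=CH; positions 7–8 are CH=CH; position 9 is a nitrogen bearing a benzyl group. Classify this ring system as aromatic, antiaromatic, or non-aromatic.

Aromatic

The p orbitals form a continuous loop: each doubly-bonded ring atom is sp² with one p-orbital electron; the pyrrole-type nitrogen donates its lone pair from the p orbital. The ring is fully conjugated.
Counting π electrons: 4 × 2 = 8 from the double-bond units + 2 from the N(benzyl) atom = 10.
With 10 π electrons (n = 2), the Hückel 4n+2 condition holds.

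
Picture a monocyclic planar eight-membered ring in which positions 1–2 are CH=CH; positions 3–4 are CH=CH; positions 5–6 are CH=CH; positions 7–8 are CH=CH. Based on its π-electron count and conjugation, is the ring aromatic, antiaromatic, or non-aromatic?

The p orbitals form a continuous loop: each doubly-bonded ring atom is sp² with one p-orbital electron. The ring is fully conjugated.
Tallying contributions gives 4 × 2 = 8 from the 4 double-bond units.
A 4n π count (8, n = 2) in a planar conjugated ring means antiaromatic.
(The species described is cyclooctatetraene.)

Antiaromatic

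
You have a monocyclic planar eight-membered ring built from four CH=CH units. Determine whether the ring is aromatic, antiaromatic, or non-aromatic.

Every ring atom contributes a p orbital perpendicular to the ring (the double-bond atoms are sp², each contributing one p electron), so the π system is cyclic and fully conjugated.
Adding the contributions, 4 × 2 = 8 from the 4 double-bond units.
8 is a 4n count (n = 2), so the planar conjugated ring is antiaromatic.

Antiaromatic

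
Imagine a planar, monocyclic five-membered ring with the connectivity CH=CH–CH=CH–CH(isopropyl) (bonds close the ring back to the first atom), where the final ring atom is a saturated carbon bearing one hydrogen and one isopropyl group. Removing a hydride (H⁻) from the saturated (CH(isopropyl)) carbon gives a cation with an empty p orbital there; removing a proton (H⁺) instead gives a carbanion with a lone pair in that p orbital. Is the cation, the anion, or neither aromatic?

Once that carbon is sp², every ring atom has a p orbital and both ions are fully conjugated.
Cation: 2 × 2 + 0 = 4 π electrons → 4(1), antiaromatic.
Anion: 2 × 2 + 2 = 6 π electrons → 4(1)+2, aromatic.

The anion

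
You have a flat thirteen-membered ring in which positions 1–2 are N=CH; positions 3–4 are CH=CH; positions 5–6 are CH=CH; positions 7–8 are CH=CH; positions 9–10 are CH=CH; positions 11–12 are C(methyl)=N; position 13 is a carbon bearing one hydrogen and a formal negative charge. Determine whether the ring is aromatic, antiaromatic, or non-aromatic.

The p orbitals form a continuous loop: each doubly-bonded ring atom is sp² with one p-orbital electron; the doubly-bonded nitrogens are pyridine-type — their lone pairs lie in the ring plane, leaving one electron in the p orbital; the carbanion's lone pair occupies the p orbital. The ring is fully conjugated.
Adding the contributions, 6 × 2 = 12 from the double-bond units + 2 from the CH(-) atom = 14.
14 = 4(3) + 2, which satisfies Hückel's 4n+2 rule.

Aromatic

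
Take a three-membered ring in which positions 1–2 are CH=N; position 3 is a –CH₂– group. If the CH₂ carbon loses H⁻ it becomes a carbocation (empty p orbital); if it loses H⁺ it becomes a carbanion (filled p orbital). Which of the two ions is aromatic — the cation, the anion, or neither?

The cation

In either ion the ring is fully conjugated: every atom, including the new sp² carbon, supplies a p orbital.
Cation: 1 × 2 + 0 = 2 π electrons → 4(0)+2, aromatic.
Anion: 1 × 2 + 2 = 4 π electrons → 4(1), antiaromatic.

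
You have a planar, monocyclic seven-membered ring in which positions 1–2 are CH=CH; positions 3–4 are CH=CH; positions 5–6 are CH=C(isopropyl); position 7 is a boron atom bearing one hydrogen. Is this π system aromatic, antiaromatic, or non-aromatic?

Check conjugation: the double-bond atoms are sp², each contributing one p electron; the boron has an empty p orbital — every position has a p orbital, so the cyclic π system is continuous.
π-electron count: 3 × 2 = 6 from the double-bond units + 0 from the BH atom = 6.
With 6 π electrons (n = 1), the Hückel 4n+2 condition holds.

Aromatic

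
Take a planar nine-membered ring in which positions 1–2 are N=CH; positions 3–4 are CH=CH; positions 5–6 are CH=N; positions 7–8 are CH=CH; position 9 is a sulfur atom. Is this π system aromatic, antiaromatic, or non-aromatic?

Aromatic

Check conjugation: every atom in a ring double bond is sp² and brings one electron to the p orbital; the doubly-bonded nitrogens are pyridine-type — their lone pairs lie in the ring plane, leaving one electron in the p orbital; the sulfur donates one lone pair from its p orbital — every position has a p orbital, so the cyclic π system is continuous.
Adding the contributions, 4 × 2 = 8 from the double-bond units + 2 from the S atom = 10.
With 10 π electrons (n = 2), the Hückel 4n+2 condition holds.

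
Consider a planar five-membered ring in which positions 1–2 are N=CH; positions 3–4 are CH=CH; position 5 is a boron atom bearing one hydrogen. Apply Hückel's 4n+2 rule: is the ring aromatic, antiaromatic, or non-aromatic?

Every ring atom contributes a p orbital perpendicular to the ring (every atom in a ring double bond is sp² and brings one electron to the p orbital; the doubly-bonded nitrogens are pyridine-type — their lone pairs lie in the ring plane, leaving one electron in the p orbital; the boron has an empty p orbital), so the π system is cyclic and fully conjugated.
Counting π electrons: 2 × 2 = 4 from the double-bond units + 0 from the BH atom = 4.
4 = 4(1); a planar, fully conjugated 4n system is antiaromatic.

Antiaromatic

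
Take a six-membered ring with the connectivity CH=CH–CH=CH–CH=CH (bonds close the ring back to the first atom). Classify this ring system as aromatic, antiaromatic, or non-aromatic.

Aromatic

Check conjugation: each doubly-bonded ring atom is sp² with one p-orbital electron — every position has a p orbital, so the cyclic π system is continuous.
Tallying contributions gives 3 × 2 = 6 from the 3 double-bond units.
That gives a 4n+2 count (6, n = 1).
(The species described is benzene.)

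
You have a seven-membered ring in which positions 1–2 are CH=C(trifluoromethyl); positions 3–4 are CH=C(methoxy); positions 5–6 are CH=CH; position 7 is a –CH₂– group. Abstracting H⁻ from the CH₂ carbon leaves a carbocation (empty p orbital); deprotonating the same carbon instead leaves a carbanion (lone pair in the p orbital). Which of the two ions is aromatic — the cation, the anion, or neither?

Both ions have a continuous loop of p orbitals — each ring atom is sp².
Cation: 3 × 2 + 0 = 6 π electrons → 4(1)+2, aromatic.
Anion: 3 × 2 + 2 = 8 π electrons → 4(2), antiaromatic.

The cation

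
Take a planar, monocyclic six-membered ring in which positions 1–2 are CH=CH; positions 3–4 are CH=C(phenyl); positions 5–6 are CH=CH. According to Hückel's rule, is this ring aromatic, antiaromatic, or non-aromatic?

Aromatic

Check conjugation: each doubly-bonded ring atom is sp² with one p-orbital electron — every position has a p orbital, so the cyclic π system is continuous.
Adding the contributions, 3 × 2 = 6 from the 3 double-bond units.
That gives a 4n+2 count (6, n = 1).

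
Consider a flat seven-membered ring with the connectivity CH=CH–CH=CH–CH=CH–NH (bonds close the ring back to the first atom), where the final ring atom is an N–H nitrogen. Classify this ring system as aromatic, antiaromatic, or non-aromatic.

The p orbitals form a continuous loop: each doubly-bonded ring atom is sp² with one p-orbital electron; the pyrrole-type nitrogen donates its lone pair from the p orbital. The ring is fully conjugated.
Counting π electrons: 3 × 2 = 6 from the double-bond units + 2 from the NH atom = 8.
8 is a 4n count (n = 2), so the planar conjugated ring is antiaromatic.

Antiaromatic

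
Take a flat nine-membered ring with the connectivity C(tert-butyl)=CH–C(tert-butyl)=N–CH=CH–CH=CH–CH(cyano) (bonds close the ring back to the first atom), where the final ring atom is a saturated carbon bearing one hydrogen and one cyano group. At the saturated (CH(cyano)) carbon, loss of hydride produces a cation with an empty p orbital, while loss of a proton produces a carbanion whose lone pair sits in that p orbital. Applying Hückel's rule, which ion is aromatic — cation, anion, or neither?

The anion

In both ions every ring atom is sp² and contributes a p orbital, so both rings are fully conjugated.
Cation: 4 × 2 + 0 = 8 π electrons → 4(2), antiaromatic.
Anion: 4 × 2 + 2 = 10 π electrons → 4(2)+2, aromatic.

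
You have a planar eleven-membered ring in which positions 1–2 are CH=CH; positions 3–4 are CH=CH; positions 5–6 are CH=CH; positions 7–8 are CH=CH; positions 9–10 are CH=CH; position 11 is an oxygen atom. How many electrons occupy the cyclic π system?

12

All ring atoms are sp² and supply a p orbital to the ring (every atom in a ring double bond is sp² and brings one electron to the p orbital; the oxygen donates one lone pair from its p orbital); the conjugation is uninterrupted.
Adding the contributions, 5 × 2 = 10 from the double-bond units + 2 from the O atom = 12.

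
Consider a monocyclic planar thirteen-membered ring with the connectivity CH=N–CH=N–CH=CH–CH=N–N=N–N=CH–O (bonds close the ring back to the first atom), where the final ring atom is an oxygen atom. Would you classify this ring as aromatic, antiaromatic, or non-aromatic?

All ring atoms are sp² and supply a p orbital to the ring (the double-bond atoms are sp², each contributing one p electron; each sp² =N– keeps its lone pair in-plane and puts one electron into the π system; the oxygen donates one lone pair from its p orbital); the conjugation is uninterrupted.
Counting π electrons: 6 × 2 = 12 from the double-bond units + 2 from the O atom = 14.
Since 14 = 4·3 + 2, the ring meets the 4n+2 criterion.

Aromatic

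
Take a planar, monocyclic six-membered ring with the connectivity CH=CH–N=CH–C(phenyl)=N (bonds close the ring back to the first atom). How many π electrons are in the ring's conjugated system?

Check conjugation: each doubly-bonded ring atom is sp² with one p-orbital electron; the doubly-bonded nitrogens are pyridine-type — their lone pairs lie in the ring plane, leaving one electron in the p orbital — every position has a p orbital, so the cyclic π system is continuous.
π-electron count: 3 × 2 = 6 from the 3 double-bond units.

6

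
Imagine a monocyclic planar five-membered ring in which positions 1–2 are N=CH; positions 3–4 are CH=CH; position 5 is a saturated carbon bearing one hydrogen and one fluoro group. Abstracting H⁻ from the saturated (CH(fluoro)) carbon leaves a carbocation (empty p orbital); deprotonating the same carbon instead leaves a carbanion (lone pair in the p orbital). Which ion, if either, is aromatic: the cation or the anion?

The anion

Once that carbon is sp², every ring atom has a p orbital and both ions are fully conjugated.
Cation: 2 × 2 + 0 = 4 π electrons → 4(1), antiaromatic.
Anion: 2 × 2 + 2 = 6 π electrons → 4(1)+2, aromatic.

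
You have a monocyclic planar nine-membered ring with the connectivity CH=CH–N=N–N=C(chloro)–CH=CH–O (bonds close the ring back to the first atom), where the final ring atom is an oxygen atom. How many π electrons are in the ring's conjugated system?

10

The p orbitals form a continuous loop: every atom in a ring double bond is sp² and brings one electron to the p orbital; each sp² =N– keeps its lone pair in-plane and puts one electron into the π system; the oxygen donates one lone pair from its p orbital. The ring is fully conjugated.
π-electron count: 4 × 2 = 8 from the double-bond units + 2 from the O atom = 10.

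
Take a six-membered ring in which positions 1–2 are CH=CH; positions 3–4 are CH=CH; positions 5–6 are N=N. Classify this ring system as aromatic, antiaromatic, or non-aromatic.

Aromatic

The p orbitals form a continuous loop: the double-bond atoms are sp², each contributing one p electron; the doubly-bonded nitrogens are pyridine-type — their lone pairs lie in the ring plane, leaving one electron in the p orbital. The ring is fully conjugated.
Adding the contributions, 3 × 2 = 6 from the 3 double-bond units.
6 = 4(1) + 2, which satisfies Hückel's 4n+2 rule.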